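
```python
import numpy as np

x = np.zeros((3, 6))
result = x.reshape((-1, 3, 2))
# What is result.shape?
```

(3, 3, 2)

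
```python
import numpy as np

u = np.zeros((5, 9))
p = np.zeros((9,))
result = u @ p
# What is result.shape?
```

(5,)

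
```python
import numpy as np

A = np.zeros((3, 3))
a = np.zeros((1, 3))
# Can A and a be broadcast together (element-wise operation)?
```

Yes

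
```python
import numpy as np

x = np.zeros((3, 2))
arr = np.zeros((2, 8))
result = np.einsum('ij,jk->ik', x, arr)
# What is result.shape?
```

(3, 8)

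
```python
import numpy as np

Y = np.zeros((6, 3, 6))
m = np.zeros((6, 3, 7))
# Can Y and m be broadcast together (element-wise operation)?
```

No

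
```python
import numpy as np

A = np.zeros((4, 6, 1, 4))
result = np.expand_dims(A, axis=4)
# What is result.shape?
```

(4, 6, 1, 4, 1)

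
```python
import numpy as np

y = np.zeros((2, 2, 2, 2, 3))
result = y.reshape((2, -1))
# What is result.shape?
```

(2, 24)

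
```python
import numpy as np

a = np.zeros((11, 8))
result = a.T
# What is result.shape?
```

(8, 11)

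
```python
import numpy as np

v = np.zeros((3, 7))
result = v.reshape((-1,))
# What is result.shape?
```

(21,)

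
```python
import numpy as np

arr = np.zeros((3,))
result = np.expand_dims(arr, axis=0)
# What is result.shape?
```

(1, 3)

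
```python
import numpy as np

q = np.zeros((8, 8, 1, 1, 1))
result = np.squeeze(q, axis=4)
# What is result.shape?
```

(8, 8, 1, 1)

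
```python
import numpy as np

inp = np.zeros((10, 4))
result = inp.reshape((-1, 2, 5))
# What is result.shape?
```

(4, 2, 5)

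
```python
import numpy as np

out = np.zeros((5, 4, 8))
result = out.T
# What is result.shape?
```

(8, 4, 5)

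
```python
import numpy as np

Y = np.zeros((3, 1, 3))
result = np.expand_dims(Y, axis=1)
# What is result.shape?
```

(3, 1, 1, 3)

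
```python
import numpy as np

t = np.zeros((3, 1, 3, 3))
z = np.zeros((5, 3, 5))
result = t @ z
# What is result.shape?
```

(3, 5, 3, 5)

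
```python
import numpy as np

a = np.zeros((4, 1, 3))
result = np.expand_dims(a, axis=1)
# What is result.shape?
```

(4, 1, 1, 3)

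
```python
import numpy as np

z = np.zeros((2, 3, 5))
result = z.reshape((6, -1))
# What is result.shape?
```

(6, 5)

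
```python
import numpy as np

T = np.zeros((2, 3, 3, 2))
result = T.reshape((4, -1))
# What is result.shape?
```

(4, 9)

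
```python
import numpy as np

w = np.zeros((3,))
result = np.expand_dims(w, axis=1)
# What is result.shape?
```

(3, 1)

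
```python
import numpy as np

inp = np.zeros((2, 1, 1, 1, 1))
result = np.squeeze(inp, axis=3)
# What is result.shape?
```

(2, 1, 1, 1)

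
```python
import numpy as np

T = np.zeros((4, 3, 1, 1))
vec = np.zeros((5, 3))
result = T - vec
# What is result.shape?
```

(4, 3, 5, 3)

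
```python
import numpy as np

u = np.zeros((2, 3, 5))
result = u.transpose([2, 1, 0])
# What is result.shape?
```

(5, 3, 2)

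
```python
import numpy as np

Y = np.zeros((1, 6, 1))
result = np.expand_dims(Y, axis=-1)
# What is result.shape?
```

(1, 6, 1, 1)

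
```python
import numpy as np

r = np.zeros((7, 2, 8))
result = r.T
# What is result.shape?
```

(8, 2, 7)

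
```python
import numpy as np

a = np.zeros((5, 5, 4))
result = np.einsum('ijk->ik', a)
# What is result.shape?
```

(5, 4)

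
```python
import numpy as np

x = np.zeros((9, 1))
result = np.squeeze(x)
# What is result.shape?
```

(9,)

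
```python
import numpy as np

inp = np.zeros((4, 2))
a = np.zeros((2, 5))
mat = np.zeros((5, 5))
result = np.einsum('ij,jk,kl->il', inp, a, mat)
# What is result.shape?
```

(4, 5)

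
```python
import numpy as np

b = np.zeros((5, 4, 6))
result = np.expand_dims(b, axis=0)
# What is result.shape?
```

(1, 5, 4, 6)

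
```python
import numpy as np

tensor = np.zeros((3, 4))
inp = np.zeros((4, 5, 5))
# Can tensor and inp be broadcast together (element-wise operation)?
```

No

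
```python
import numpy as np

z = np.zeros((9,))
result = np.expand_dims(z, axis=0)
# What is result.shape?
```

(1, 9)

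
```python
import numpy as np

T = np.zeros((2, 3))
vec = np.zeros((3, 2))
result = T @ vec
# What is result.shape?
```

(2, 2)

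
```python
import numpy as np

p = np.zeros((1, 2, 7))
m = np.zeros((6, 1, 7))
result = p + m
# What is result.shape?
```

(6, 2, 7)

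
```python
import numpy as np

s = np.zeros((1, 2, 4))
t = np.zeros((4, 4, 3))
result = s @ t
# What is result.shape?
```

(4, 2, 3)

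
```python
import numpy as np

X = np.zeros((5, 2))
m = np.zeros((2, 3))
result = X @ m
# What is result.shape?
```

(5, 3)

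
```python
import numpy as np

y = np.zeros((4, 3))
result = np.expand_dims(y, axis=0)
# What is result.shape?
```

(1, 4, 3)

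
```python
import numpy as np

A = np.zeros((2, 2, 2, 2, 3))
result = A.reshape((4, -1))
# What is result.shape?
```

(4, 12)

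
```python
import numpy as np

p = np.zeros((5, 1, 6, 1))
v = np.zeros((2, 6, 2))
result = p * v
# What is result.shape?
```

(5, 2, 6, 2)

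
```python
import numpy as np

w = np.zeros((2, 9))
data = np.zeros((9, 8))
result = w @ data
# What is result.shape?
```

(2, 8)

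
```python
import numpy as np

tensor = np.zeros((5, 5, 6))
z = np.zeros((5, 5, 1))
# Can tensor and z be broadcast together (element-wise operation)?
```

Yes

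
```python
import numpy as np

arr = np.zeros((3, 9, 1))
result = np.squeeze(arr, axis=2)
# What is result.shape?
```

(3, 9)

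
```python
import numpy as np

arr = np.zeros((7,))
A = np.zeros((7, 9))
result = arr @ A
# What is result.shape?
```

(9,)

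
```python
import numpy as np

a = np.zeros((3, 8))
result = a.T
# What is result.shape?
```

(8, 3)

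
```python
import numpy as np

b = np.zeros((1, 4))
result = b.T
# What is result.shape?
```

(4, 1)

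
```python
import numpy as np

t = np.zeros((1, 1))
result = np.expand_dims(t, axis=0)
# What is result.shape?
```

(1, 1, 1)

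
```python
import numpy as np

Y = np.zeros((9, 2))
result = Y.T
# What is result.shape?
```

(2, 9)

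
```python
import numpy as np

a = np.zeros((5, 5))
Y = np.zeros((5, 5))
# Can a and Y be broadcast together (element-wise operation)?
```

Yes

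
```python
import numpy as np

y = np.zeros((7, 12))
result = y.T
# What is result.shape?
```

(12, 7)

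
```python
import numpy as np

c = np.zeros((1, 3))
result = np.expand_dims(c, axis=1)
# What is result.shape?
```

(1, 1, 3)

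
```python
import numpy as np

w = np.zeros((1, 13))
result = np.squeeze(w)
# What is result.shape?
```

(13,)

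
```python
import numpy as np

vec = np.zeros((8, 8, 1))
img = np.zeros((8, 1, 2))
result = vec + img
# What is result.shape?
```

(8, 8, 2)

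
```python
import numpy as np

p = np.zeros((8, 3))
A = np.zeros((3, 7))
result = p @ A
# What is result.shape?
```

(8, 7)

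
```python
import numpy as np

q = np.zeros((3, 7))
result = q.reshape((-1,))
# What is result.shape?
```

(21,)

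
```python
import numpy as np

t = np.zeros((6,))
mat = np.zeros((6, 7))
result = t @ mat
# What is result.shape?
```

(7,)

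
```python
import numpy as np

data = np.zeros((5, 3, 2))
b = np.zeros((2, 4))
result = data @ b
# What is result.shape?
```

(5, 3, 4)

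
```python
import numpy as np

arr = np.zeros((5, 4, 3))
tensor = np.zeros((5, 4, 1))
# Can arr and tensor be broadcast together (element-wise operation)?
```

Yes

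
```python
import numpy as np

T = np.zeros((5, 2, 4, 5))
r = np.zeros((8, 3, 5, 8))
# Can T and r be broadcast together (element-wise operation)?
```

No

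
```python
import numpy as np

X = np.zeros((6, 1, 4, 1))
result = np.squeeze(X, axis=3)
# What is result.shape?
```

(6, 1, 4)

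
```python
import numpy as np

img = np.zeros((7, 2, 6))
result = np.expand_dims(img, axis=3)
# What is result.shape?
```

(7, 2, 6, 1)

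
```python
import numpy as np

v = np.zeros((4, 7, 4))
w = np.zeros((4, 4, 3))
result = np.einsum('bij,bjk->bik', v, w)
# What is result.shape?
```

(4, 7, 3)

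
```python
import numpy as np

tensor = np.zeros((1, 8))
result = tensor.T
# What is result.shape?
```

(8, 1)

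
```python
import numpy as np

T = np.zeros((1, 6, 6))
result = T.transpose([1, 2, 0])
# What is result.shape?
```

(6, 6, 1)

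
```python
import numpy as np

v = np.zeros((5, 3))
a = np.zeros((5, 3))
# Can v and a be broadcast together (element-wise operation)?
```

Yes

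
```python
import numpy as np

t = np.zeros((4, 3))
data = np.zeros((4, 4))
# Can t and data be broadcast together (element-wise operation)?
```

No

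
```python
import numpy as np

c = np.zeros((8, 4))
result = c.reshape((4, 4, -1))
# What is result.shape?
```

(4, 4, 2)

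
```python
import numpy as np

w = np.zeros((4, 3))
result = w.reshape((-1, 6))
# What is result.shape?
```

(2, 6)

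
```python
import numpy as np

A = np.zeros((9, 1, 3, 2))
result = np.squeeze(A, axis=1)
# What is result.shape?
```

(9, 3, 2)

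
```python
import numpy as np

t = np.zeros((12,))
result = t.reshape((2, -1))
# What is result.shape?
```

(2, 6)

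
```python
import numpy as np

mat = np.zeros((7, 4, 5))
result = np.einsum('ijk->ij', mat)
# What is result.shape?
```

(7, 4)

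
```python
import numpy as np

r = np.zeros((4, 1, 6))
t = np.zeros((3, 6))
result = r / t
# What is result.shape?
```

(4, 3, 6)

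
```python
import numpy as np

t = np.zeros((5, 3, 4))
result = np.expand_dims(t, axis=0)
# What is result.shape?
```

(1, 5, 3, 4)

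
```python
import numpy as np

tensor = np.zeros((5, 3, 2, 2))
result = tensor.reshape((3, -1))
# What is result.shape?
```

(3, 20)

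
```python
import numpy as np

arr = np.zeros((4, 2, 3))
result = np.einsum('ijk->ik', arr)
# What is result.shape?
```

(4, 3)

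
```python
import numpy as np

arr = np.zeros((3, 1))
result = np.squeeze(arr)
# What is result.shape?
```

(3,)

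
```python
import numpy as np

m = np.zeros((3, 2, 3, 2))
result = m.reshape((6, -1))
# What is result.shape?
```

(6, 6)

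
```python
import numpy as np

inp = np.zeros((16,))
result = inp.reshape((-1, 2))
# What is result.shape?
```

(8, 2)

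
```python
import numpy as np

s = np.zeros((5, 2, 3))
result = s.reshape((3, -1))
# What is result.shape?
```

(3, 10)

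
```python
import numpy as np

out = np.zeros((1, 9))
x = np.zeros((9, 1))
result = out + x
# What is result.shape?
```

(9, 9)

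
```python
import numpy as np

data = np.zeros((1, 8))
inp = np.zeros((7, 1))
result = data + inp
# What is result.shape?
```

(7, 8)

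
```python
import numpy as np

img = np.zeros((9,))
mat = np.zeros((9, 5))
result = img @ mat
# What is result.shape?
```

(5,)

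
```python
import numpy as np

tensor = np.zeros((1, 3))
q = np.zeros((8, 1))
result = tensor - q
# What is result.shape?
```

(8, 3)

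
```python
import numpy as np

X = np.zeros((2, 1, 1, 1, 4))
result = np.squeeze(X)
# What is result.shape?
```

(2, 4)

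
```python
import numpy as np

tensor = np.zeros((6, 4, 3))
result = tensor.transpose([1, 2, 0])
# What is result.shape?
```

(4, 3, 6)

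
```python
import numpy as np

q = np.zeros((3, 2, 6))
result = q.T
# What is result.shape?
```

(6, 2, 3)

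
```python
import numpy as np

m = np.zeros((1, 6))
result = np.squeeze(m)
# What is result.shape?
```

(6,)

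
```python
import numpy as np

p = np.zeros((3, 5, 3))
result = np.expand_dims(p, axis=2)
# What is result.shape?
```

(3, 5, 1, 3)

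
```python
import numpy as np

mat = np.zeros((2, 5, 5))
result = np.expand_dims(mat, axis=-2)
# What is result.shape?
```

(2, 5, 1, 5)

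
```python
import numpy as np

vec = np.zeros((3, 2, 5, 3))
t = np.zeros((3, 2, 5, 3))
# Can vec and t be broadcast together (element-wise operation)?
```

Yes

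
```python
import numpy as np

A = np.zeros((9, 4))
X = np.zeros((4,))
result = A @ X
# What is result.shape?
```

(9,)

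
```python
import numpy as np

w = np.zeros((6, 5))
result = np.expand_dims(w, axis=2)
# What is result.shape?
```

(6, 5, 1)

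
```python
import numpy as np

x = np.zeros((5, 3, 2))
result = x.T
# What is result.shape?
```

(2, 3, 5)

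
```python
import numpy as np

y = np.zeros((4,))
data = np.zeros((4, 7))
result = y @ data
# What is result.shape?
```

(7,)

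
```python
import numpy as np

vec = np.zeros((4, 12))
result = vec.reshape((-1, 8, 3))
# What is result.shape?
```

(2, 8, 3)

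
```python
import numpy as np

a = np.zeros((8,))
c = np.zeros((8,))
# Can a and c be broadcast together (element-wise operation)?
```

Yes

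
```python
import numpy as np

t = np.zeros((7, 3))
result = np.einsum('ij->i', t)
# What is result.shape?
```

(7,)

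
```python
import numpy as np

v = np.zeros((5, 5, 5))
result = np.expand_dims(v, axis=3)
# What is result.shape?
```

(5, 5, 5, 1)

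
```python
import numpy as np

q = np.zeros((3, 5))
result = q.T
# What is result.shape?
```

(5, 3)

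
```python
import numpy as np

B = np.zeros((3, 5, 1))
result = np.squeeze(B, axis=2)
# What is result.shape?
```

(3, 5)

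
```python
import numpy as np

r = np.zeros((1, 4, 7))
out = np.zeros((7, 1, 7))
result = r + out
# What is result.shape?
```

(7, 4, 7)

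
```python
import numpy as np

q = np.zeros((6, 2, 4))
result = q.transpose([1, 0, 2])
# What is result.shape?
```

(2, 6, 4)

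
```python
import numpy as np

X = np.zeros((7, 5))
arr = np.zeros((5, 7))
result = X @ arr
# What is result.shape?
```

(7, 7)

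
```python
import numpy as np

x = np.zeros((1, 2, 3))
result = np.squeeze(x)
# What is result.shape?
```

(2, 3)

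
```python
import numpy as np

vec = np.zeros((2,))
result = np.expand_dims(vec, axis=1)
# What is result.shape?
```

(2, 1)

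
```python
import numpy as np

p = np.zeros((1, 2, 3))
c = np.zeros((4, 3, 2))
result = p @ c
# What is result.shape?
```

(4, 2, 2)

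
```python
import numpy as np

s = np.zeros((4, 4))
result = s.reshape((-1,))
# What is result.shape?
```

(16,)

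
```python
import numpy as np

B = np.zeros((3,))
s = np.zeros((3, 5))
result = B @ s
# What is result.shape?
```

(5,)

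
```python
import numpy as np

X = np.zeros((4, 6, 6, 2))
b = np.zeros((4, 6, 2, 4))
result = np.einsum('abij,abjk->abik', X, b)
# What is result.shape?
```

(4, 6, 6, 4)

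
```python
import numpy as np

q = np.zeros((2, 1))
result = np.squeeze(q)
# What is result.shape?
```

(2,)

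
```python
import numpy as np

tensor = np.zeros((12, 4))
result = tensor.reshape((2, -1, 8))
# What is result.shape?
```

(2, 3, 8)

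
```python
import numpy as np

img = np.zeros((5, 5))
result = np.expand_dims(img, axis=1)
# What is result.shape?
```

(5, 1, 5)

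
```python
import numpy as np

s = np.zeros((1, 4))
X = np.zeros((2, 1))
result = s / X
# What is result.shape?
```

(2, 4)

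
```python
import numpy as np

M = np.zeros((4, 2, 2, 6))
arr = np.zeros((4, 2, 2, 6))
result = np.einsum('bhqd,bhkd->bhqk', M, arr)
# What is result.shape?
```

(4, 2, 2, 2)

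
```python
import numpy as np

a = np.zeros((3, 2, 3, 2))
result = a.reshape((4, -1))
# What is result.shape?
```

(4, 9)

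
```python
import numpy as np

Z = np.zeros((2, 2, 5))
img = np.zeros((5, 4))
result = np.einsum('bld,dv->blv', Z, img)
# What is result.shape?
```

(2, 2, 4)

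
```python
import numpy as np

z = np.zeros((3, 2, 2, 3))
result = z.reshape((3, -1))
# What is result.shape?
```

(3, 12)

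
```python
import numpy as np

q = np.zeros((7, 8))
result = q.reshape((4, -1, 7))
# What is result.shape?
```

(4, 2, 7)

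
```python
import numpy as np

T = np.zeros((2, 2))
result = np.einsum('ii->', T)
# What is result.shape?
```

()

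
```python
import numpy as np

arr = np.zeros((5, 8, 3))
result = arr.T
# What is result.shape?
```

(3, 8, 5)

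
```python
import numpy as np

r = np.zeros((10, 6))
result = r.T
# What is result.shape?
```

(6, 10)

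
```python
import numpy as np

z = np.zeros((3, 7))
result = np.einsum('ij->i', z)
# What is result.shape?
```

(3,)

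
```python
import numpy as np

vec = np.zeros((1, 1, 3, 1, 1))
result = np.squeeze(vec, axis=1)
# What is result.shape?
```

(1, 3, 1, 1)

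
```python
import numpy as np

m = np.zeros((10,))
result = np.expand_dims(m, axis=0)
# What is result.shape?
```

(1, 10)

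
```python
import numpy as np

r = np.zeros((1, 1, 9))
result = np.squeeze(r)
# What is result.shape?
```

(9,)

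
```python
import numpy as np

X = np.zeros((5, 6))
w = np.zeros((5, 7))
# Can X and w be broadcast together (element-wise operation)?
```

No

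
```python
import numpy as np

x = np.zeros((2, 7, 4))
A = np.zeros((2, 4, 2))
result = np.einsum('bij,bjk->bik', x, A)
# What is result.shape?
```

(2, 7, 2)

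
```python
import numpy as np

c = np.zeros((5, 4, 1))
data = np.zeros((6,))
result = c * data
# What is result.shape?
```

(5, 4, 6)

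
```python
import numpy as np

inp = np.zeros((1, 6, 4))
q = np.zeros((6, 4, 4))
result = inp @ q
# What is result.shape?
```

(6, 6, 4)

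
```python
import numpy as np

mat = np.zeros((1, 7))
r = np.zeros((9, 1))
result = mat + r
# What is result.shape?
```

(9, 7)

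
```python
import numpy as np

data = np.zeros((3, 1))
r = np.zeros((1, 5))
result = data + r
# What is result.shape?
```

(3, 5)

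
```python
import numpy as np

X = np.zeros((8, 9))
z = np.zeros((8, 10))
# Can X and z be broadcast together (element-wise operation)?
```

No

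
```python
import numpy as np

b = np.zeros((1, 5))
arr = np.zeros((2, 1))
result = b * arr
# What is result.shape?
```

(2, 5)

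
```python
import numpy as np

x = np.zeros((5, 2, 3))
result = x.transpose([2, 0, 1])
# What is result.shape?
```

(3, 5, 2)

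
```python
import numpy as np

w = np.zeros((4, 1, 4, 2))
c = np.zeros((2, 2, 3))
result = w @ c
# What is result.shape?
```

(4, 2, 4, 3)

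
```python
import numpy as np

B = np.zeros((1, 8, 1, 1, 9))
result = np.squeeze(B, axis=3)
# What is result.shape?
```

(1, 8, 1, 9)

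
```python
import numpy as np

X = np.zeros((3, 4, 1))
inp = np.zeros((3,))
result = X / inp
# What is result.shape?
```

(3, 4, 3)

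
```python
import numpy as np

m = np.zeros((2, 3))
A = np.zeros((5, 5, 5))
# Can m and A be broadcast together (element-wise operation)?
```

No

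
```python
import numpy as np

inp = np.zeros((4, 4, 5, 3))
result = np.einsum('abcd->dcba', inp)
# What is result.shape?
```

(3, 5, 4, 4)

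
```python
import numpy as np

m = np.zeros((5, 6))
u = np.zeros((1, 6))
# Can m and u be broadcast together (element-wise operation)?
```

Yes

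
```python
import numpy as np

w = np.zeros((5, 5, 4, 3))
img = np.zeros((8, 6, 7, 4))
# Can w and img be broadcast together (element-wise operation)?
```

No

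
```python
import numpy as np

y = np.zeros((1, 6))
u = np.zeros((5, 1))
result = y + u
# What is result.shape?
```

(5, 6)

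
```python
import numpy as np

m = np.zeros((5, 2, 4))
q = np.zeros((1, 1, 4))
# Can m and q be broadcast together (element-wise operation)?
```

Yes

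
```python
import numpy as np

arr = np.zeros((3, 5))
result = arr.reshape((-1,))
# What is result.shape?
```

(15,)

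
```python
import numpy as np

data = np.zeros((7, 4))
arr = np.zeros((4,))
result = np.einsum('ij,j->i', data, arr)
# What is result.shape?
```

(7,)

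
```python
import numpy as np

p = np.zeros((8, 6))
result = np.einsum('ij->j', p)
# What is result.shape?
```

(6,)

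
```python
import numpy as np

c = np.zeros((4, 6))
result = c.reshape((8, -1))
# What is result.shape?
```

(8, 3)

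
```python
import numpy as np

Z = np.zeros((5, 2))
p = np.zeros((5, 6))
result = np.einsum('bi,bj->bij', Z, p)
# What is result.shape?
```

(5, 2, 6)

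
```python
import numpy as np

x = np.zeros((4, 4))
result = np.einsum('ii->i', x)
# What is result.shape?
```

(4,)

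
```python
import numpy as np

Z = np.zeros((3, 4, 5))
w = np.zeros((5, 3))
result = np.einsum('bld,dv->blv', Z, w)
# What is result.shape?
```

(3, 4, 3)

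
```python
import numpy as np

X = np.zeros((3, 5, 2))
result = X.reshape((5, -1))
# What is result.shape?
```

(5, 6)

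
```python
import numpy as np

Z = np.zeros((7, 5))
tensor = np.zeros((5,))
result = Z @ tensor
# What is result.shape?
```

(7,)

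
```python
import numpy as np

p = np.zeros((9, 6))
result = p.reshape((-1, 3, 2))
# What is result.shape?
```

(9, 3, 2)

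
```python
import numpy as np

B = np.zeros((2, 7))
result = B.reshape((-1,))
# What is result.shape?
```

(14,)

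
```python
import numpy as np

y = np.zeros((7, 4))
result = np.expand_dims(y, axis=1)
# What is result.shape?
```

(7, 1, 4)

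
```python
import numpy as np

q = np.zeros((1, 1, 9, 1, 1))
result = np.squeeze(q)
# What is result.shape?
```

(9,)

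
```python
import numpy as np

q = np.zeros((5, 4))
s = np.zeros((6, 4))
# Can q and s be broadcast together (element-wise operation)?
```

No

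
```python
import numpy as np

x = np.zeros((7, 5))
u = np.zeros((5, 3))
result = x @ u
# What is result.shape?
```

(7, 3)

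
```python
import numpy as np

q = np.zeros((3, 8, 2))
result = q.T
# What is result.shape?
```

(2, 8, 3)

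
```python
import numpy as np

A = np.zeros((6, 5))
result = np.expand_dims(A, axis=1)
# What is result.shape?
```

(6, 1, 5)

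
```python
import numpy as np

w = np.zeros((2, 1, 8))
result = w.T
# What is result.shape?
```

(8, 1, 2)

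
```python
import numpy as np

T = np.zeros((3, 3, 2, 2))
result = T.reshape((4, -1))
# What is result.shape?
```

(4, 9)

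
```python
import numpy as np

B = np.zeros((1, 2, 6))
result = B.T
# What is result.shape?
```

(6, 2, 1)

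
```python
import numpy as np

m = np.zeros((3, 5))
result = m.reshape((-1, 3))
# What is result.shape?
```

(5, 3)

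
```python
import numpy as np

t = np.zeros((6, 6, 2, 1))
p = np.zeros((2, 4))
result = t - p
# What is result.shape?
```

(6, 6, 2, 4)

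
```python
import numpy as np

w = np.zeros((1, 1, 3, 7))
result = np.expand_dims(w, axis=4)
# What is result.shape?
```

(1, 1, 3, 7, 1)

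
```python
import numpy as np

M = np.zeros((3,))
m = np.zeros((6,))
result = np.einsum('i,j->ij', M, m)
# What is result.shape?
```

(3, 6)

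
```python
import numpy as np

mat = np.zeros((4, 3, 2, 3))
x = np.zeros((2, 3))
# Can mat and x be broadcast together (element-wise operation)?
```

Yes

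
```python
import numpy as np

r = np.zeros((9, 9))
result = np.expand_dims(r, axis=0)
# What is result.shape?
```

(1, 9, 9)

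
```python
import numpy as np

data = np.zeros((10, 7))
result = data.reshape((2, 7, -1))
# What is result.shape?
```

(2, 7, 5)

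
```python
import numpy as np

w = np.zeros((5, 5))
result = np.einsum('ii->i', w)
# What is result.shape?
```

(5,)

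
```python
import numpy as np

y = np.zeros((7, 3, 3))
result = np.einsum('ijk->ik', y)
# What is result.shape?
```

(7, 3)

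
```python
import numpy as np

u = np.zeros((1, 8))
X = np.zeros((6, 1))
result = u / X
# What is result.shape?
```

(6, 8)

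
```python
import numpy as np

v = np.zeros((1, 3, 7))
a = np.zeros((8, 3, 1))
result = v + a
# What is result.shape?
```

(8, 3, 7)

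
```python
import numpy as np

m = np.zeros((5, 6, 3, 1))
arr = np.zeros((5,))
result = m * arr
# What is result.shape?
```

(5, 6, 3, 5)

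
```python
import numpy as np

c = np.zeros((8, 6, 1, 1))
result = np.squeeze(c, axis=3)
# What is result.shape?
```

(8, 6, 1)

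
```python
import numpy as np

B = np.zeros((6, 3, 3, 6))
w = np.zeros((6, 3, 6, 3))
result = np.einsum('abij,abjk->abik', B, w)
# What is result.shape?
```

(6, 3, 3, 3)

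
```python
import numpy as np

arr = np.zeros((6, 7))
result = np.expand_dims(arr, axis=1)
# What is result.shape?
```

(6, 1, 7)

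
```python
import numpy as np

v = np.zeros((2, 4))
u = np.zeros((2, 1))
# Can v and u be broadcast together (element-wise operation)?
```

Yes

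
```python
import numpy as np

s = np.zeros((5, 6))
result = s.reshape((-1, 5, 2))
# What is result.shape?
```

(3, 5, 2)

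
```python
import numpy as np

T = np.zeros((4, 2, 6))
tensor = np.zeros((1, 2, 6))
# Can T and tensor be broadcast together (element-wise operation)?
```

Yes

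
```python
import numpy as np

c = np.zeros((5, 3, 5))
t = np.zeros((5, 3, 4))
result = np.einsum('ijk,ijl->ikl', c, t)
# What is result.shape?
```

(5, 5, 4)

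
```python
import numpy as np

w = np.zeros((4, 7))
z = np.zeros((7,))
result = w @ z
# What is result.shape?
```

(4,)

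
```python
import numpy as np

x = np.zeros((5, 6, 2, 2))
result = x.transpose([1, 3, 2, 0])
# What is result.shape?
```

(6, 2, 2, 5)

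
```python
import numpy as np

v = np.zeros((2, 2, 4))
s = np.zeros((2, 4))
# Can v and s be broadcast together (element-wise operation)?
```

Yes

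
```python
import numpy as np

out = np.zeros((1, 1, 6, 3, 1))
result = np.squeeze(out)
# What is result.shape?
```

(6, 3)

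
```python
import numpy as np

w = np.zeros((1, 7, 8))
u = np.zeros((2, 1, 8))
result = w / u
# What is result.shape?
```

(2, 7, 8)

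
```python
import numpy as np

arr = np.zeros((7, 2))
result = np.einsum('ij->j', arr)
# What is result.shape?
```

(2,)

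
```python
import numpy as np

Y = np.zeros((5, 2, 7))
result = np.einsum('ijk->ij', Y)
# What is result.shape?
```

(5, 2)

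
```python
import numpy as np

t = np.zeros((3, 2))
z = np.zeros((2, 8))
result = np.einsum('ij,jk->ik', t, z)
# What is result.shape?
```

(3, 8)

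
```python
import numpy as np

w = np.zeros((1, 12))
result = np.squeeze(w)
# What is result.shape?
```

(12,)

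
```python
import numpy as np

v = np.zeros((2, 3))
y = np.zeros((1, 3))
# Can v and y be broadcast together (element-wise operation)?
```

Yes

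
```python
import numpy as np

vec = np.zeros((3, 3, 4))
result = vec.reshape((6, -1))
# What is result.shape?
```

(6, 6)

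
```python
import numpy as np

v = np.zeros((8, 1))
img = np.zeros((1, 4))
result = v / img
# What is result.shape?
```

(8, 4)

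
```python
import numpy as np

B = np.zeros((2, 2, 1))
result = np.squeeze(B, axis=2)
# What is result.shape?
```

(2, 2)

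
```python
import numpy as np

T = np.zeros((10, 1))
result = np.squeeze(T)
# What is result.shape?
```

(10,)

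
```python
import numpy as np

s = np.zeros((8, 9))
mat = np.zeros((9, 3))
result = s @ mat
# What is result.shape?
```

(8, 3)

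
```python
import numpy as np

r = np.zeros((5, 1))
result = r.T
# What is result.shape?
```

(1, 5)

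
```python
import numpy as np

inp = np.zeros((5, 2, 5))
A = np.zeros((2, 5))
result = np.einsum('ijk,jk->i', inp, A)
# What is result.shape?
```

(5,)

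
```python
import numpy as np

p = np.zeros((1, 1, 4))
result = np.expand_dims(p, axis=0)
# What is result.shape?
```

(1, 1, 1, 4)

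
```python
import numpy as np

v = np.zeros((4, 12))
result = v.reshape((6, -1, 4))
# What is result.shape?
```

(6, 2, 4)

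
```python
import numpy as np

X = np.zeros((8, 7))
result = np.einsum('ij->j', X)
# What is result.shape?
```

(7,)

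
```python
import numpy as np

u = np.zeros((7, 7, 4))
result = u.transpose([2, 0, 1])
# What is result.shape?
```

(4, 7, 7)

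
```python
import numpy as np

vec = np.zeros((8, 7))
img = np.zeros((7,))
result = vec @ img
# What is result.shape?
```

(8,)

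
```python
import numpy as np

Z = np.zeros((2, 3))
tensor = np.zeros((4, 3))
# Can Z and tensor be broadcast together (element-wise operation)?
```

No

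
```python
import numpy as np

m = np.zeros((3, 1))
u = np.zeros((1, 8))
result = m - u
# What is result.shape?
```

(3, 8)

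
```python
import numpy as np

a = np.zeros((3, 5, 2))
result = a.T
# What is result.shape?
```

(2, 5, 3)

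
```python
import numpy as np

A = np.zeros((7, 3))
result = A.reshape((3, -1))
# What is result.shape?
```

(3, 7)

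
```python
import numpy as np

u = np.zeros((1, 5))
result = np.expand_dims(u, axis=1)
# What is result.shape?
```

(1, 1, 5)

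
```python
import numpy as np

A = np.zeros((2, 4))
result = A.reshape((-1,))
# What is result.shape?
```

(8,)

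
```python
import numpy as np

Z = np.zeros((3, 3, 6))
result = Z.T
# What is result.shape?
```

(6, 3, 3)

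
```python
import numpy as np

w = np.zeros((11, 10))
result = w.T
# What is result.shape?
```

(10, 11)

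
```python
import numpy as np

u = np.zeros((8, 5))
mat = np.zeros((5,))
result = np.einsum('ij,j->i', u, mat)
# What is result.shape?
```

(8,)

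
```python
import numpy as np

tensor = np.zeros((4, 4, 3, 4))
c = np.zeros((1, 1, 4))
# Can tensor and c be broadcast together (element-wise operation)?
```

Yes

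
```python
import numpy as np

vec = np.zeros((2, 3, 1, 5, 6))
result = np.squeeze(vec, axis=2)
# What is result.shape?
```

(2, 3, 5, 6)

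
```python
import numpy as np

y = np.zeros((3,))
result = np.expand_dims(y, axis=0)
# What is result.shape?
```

(1, 3)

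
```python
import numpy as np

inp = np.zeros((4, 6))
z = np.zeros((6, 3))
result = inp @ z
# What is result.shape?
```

(4, 3)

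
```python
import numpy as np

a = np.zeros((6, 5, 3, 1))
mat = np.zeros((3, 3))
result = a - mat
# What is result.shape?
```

(6, 5, 3, 3)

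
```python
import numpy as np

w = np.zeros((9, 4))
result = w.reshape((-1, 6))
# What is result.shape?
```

(6, 6)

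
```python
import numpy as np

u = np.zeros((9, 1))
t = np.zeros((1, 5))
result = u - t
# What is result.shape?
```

(9, 5)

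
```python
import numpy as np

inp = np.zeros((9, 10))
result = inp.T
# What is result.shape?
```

(10, 9)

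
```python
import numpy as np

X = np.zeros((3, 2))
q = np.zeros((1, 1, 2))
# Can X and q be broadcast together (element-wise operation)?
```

Yes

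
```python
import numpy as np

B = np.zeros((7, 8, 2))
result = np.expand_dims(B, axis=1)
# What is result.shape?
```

(7, 1, 8, 2)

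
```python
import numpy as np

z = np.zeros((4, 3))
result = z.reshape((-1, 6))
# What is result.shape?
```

(2, 6)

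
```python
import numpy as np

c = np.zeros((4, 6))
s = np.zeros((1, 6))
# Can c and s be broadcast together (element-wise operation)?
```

Yes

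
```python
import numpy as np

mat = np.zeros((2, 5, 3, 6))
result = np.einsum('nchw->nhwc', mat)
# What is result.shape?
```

(2, 3, 6, 5)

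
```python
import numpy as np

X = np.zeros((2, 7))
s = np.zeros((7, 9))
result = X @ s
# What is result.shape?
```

(2, 9)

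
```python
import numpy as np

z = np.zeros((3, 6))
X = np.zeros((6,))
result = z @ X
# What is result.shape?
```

(3,)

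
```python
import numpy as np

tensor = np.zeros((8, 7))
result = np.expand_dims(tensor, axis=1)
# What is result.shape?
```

(8, 1, 7)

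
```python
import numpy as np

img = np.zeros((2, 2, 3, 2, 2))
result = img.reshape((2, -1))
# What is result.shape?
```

(2, 24)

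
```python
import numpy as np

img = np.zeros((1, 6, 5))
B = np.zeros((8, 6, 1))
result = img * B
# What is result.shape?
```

(8, 6, 5)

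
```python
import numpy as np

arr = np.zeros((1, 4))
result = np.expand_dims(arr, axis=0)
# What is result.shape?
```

(1, 1, 4)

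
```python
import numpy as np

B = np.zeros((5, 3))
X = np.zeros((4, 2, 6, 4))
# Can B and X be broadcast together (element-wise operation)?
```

No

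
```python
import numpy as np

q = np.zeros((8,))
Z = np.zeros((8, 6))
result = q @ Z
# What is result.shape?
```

(6,)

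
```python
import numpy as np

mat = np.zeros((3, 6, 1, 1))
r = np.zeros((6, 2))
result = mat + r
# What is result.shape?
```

(3, 6, 6, 2)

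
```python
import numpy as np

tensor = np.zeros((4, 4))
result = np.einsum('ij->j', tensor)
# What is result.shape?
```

(4,)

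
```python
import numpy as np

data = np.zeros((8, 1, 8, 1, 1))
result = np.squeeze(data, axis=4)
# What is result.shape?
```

(8, 1, 8, 1)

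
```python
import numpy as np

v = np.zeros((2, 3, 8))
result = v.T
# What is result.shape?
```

(8, 3, 2)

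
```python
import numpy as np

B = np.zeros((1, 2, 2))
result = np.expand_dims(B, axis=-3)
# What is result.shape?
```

(1, 1, 2, 2)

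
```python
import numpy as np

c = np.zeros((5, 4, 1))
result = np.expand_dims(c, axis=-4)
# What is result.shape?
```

(1, 5, 4, 1)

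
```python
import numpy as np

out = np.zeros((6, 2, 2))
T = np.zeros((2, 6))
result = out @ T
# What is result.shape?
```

(6, 2, 6)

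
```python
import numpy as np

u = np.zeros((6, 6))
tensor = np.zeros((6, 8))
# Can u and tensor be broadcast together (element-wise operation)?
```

No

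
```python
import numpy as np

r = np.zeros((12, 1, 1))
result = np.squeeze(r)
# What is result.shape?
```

(12,)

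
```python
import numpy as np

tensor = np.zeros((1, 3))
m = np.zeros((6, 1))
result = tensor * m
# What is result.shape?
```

(6, 3)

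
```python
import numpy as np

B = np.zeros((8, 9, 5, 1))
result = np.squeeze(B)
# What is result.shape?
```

(8, 9, 5)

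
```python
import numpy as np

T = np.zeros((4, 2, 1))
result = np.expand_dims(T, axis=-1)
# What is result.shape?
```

(4, 2, 1, 1)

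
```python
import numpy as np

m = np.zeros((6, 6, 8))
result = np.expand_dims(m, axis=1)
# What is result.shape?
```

(6, 1, 6, 8)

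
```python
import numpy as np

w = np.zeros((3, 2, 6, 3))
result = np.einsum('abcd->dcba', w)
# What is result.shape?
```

(3, 6, 2, 3)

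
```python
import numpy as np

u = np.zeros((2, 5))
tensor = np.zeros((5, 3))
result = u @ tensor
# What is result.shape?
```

(2, 3)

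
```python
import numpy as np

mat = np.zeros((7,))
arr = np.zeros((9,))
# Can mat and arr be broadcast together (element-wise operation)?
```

No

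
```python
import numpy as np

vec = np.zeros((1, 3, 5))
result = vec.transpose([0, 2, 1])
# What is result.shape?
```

(1, 5, 3)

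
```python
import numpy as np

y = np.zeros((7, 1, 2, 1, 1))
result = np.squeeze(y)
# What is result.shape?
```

(7, 2)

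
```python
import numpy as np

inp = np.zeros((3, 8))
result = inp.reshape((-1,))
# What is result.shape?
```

(24,)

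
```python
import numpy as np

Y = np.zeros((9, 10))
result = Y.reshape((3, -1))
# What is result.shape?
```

(3, 30)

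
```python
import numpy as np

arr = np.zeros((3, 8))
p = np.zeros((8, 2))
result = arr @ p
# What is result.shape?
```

(3, 2)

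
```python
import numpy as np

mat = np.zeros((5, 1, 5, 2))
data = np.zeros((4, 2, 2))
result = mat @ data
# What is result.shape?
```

(5, 4, 5, 2)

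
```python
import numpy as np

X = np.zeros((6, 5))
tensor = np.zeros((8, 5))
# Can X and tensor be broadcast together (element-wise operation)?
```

No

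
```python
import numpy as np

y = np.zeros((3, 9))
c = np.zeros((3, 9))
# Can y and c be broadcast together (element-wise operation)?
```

Yes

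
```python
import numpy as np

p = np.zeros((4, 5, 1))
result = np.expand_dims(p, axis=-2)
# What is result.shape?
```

(4, 5, 1, 1)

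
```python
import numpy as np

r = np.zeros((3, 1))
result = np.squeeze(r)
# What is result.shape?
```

(3,)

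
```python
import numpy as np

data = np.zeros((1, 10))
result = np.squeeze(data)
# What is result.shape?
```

(10,)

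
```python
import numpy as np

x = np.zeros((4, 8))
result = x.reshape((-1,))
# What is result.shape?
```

(32,)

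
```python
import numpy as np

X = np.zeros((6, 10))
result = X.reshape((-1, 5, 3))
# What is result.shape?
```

(4, 5, 3)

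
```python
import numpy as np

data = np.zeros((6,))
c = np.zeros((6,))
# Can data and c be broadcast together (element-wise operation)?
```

Yes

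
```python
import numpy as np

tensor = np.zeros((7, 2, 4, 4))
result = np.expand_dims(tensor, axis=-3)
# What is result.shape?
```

(7, 2, 1, 4, 4)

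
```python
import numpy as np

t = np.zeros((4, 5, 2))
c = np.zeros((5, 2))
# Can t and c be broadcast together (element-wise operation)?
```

Yes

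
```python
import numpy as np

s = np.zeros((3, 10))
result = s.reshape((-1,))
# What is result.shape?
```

(30,)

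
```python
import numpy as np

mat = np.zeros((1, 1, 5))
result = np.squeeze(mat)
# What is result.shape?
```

(5,)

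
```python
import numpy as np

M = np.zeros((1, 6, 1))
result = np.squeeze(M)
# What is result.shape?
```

(6,)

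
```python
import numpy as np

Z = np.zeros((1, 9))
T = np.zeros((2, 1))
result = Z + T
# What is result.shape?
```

(2, 9)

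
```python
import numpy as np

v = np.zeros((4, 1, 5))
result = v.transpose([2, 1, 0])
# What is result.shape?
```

(5, 1, 4)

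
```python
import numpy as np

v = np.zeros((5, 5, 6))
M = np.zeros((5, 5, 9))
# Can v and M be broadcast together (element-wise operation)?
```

No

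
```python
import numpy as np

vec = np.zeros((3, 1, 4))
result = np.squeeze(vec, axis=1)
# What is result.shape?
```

(3, 4)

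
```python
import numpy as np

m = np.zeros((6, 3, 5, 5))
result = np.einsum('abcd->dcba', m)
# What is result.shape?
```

(5, 5, 3, 6)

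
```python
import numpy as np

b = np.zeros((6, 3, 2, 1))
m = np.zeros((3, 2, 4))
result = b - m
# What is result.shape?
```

(6, 3, 2, 4)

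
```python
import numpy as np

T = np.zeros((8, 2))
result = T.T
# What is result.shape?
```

(2, 8)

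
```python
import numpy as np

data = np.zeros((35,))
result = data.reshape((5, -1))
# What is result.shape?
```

(5, 7)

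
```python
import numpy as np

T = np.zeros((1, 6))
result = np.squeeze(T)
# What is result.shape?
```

(6,)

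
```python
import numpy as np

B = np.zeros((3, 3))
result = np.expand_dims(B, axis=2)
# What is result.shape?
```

(3, 3, 1)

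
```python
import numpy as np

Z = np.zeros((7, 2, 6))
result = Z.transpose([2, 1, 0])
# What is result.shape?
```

(6, 2, 7)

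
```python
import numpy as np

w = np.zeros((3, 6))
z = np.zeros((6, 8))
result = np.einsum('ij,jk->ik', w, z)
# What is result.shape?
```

(3, 8)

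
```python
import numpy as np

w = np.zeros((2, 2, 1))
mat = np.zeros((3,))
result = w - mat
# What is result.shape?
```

(2, 2, 3)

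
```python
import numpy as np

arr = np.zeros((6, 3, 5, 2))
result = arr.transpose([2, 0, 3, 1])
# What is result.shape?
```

(5, 6, 2, 3)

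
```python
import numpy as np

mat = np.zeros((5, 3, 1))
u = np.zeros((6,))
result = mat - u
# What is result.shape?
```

(5, 3, 6)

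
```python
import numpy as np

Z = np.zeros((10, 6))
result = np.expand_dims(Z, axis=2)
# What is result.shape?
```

(10, 6, 1)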